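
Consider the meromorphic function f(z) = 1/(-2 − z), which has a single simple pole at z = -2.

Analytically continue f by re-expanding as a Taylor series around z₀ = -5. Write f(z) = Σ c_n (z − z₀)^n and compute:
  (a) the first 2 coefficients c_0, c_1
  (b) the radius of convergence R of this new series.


Let w = z − z₀, so z = z₀ + w.
Then -2 − z = -2 − (z₀ + w) = (-2 − z₀) − w = 3 − w.
f(z) = 1/(3 − w) = (1/(3)) · 1/(1 − w/(3)) = Σ_{n≥0} w^n / (3)^(n+1).
So c_n = 1/(3)^(n+1):
  c_0 = 1/(3)^1 = 1/3.
  c_1 = 1/(3)^2 = 1/9.
The series is valid for |w/d| < 1, i.e. |z − z₀| < |d|.
Radius of convergence: R = |-2 − z₀| = |3| = 3 (distance from z₀ to the singularity z = -2).

c_0 = 1/3, c_1 = 1/9; R = 3.


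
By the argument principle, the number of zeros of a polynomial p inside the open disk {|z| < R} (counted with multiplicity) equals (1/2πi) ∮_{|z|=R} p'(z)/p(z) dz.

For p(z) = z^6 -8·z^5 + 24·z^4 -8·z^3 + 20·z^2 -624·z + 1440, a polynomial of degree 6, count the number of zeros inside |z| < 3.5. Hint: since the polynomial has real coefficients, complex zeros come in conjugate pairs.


The zeros of p are: (3 + 3i), (3 - 3i), (-2 + 2i), (-2 - 2i), (3 + 1i), (3 - 1i).
Their magnitudes are: 4.243, 4.243, 2.828, 2.828, 3.162, 3.162.
Zeros with |z| < R = 3.5: (-2 + 2i), (-2 - 2i), (3 + 1i), (3 - 1i).
Count = 4.
By the argument principle, (1/2πi) ∮_{|z|=R} p'(z)/p(z) dz equals exactly this count.

Number of zeros inside |z| < 3.5: 4.


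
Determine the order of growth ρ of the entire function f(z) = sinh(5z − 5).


sinh(w) is a linear combination of e^{iw} and e^{−iw} (or e^w, e^{−w} in the hyperbolic case), so |sinh(w)| ≤ e^{|w|}. With w = 5z − 5, |w| ≤ 5|z| + 5 = 5r + 5 on |z| = r, giving M(r) ≤ e^{5r + 5}, so ρ ≤ 1. On a suitable ray (z = it for sin/cos; z = t for sinh/cosh, t real → ∞), |sinh(5z − 5)| grows like e^{5|t|}/2, so ρ ≥ 1. Hence ρ = 1.
Therefore ρ = 1.

Order ρ = 1.


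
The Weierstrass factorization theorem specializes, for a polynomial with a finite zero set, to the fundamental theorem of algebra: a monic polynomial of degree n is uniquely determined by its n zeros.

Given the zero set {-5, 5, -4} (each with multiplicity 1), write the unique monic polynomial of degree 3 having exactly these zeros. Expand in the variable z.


The polynomial is p(z) = ∏_{α ∈ S} (z − α), where S = {-5, 5, -4}.
Expanding the product yields: p(z) = z^3 + 4·z^2 -25·z -100.
The resulting polynomial has degree 3 and real coefficients as required.

p(z) = z^3 + 4·z^2 -25·z -100.


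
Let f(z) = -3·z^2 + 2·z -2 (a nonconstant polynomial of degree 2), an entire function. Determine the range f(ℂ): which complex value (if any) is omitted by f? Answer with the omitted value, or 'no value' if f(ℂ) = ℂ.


Little Picard bounds the complement of f(ℂ) to at most one point.
For every w ∈ ℂ, the equation p(z) − w = 0 is a nonconstant polynomial in z and hence has at least one root by the fundamental theorem of algebra. So p is surjective onto ℂ, omitting no value.

Omitted value: no value.


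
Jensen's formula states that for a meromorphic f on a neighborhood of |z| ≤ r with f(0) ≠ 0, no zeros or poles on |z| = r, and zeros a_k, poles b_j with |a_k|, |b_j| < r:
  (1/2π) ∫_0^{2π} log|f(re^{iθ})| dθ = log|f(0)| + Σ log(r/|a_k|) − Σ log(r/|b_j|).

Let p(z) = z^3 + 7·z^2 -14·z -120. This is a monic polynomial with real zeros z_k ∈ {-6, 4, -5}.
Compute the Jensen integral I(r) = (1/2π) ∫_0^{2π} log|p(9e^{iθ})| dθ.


Zeros: -6, -5, 4; r = 9.
Inside |z| < r: -6, -5, 4. Outside (|z| ≥ r): ∅.
p(0) = -120, so log|p(0)| = log(120) = 4.7875.
Apply Jensen: I(r) = log|p(0)| + Σ_k log(r/|z_k|), summed over zeros inside |z| < r.
  log(r/|z_k|) for z_k = -6: log(9/6) = 0.4055
  log(r/|z_k|) for z_k = 4: log(9/4) = 0.8109
  log(r/|z_k|) for z_k = -5: log(9/5) = 0.5878
Sum over inside zeros: 1.8042.
I(r) = log|p(0)| + (inside sum) = 4.7875 + 1.8042 = 6.5917.
Closed form (all zeros inside, monic): I(r) = n·log(r) = 3·log(9) = 6.5917. ✓

I(r) ≈ 6.5917.


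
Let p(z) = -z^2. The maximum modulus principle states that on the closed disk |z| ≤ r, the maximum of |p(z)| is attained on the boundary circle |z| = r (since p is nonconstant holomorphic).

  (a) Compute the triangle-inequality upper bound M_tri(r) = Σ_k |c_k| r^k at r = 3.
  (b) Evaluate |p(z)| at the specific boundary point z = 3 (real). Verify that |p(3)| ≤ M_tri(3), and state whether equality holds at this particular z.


Coefficients: c_0 = 0, c_1 = 0, c_2 = -1. Radius r = 3.
Part (a). Triangle bound: M_tri(r) = Σ_k |c_k| r^k
  = |0|·3^0 + |0|·3^1 + |-1|·3^2
  = 0 + 0 + 9 = 9.
This bounds M(r) := max_{|z|=r} |p(z)| from above; equality holds iff all terms c_k z^k can be made to align in phase at a single z on |z|=r.
Part (b). At z = 3 (real, on the circle |z| = r):
  p(3) = (0)·3^0 + (0)·3^1 + (-1)·3^2 = -9.
  |p(3)| = 9.
Since all nonzero coefficients share the same sign, |p(3)| = 9 = M_tri(3); the triangle bound is attained at z = 3, so in fact M(r) = 9.

M_tri(3) = 9; |p(3)| = 9; equality at z=3: yes.


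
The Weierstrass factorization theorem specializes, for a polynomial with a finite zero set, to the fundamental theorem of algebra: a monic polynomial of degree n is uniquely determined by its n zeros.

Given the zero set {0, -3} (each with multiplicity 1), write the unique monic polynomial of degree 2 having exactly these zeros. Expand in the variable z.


The polynomial is p(z) = ∏_{α ∈ S} (z − α), where S = {0, -3}.
Expanding the product yields: p(z) = z^2 + 3·z.
The resulting polynomial has degree 2 and real coefficients as required.

p(z) = z^2 + 3·z.


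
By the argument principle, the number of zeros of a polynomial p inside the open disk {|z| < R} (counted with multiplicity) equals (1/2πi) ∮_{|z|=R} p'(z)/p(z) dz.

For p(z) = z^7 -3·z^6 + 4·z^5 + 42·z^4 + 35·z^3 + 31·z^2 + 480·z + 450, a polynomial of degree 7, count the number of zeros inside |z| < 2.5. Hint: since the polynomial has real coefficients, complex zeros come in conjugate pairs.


The zeros of p are: (3 + 3i), (3 - 3i), (1 + 2i), (1 - 2i), -1, (-2 + 1i), (-2 - 1i).
Their magnitudes are: 4.243, 4.243, 2.236, 2.236, 1, 2.236, 2.236.
Zeros with |z| < R = 2.5: (1 + 2i), (1 - 2i), -1, (-2 + 1i), (-2 - 1i).
Count = 5.
By the argument principle, (1/2πi) ∮_{|z|=R} p'(z)/p(z) dz equals exactly this count.

Number of zeros inside |z| < 2.5: 5.


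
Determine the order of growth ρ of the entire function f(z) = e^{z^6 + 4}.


|e^{z^6 + 4}| = e^{Re(1·z^6) + 4} ≤ e^{1|z|^6 + 4} = e^{1r^6 + 4} on |z| = r, so ρ ≤ 6. Choosing z on |z|=r so that 1·z^6 is real positive (always possible by picking arg z appropriately) gives |f(z)| = e^{1r^6 + 4}, matching the bound. The additive constant 4 does not affect log log M(r) ~ 6·log r. Hence ρ = 6.
Therefore ρ = 6.

Order ρ = 6.


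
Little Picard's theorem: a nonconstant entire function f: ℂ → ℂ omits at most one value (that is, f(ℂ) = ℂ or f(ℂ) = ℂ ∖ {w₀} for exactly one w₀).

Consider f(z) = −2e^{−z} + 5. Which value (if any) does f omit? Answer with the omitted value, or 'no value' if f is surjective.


Little Picard bounds the complement of f(ℂ) to at most one point.
e^{−z} is never zero on ℂ, so -2·e^{−z} takes every value in ℂ ∖ {0}. Adding 5 shifts the range to ℂ ∖ {5}. Thus f omits exactly the value 5.

Omitted value: 5.


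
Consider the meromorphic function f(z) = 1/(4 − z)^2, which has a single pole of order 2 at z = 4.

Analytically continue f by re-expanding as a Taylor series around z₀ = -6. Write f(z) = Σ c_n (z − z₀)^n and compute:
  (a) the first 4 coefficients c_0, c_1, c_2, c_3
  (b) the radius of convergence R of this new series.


Let w = z − z₀, so z = z₀ + w.
Then 4 − z = 4 − (z₀ + w) = (4 − z₀) − w = 10 − w.
f(z) = 1/(10 − w)^2 = (1/(10)^2) · (1 − w/(10))^{−2}.
By the binomial series (1−u)^{−2} = Σ_{n≥0} C(n+1, 1) u^n for |u|<1, with u = w/(10):
  c_n = C(n+1, 1) / (10)^(n+2).
  c_0 = 1/(10)^2 = 1/100.
  c_1 = 2/(10)^3 = 1/500.
  c_2 = 3/(10)^4 = 3/10000.
  c_3 = 4/(10)^5 = 1/25000.
The series is valid for |w/d| < 1, i.e. |z − z₀| < |d|.
Radius of convergence: R = |4 − z₀| = |10| = 10 (distance from z₀ to the singularity z = 4).

c_0 = 1/100, c_1 = 1/500, c_2 = 3/10000, c_3 = 1/25000; R = 10.


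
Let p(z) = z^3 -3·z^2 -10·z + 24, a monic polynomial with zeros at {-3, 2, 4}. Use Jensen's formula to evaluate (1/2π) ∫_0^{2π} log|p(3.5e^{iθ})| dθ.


Zeros: -3, 2, 4; r = 3.5.
Inside |z| < r: -3, 2. Outside (|z| ≥ r): 4.
p(0) = 24, so log|p(0)| = log(24) = 3.1781.
Apply Jensen: I(r) = log|p(0)| + Σ_k log(r/|z_k|), summed over zeros inside |z| < r.
  log(r/|z_k|) for z_k = -3: log(3.5/3) = 0.1542
  log(r/|z_k|) for z_k = 2: log(3.5/2) = 0.5596
  Outside zeros (4) contribute nothing to the Jensen sum.
Sum over inside zeros: 0.7138.
I(r) = log|p(0)| + (inside sum) = 3.1781 + 0.7138 = 3.8918.
Note: since some zeros are outside |z| ≤ r, the simplified n·log(r) form does NOT apply — only the inside zeros contribute.

I(r) ≈ 3.8918.


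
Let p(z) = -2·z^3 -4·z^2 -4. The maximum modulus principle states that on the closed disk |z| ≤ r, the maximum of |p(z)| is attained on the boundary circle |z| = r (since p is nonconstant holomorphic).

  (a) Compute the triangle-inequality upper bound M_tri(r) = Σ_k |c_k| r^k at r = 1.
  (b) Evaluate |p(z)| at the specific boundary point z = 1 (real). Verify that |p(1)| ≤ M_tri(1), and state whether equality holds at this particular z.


Coefficients: c_0 = -4, c_1 = 0, c_2 = -4, c_3 = -2. Radius r = 1.
Part (a). Triangle bound: M_tri(r) = Σ_k |c_k| r^k
  = |-4|·1^0 + |0|·1^1 + |-4|·1^2 + |-2|·1^3
  = 4 + 0 + 4 + 2 = 10.
This bounds M(r) := max_{|z|=r} |p(z)| from above; equality holds iff all terms c_k z^k can be made to align in phase at a single z on |z|=r.
Part (b). At z = 1 (real, on the circle |z| = r):
  p(1) = (-4)·1^0 + (0)·1^1 + (-4)·1^2 + (-2)·1^3 = -10.
  |p(1)| = 10.
Since all nonzero coefficients share the same sign, |p(1)| = 10 = M_tri(1); the triangle bound is attained at z = 1, so in fact M(r) = 10.

M_tri(1) = 10; |p(1)| = 10; equality at z=1: yes.


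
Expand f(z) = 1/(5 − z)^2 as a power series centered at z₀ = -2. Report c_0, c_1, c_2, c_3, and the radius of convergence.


Let w = z − z₀, so z = z₀ + w.
Then 5 − z = 5 − (z₀ + w) = (5 − z₀) − w = 7 − w.
f(z) = 1/(7 − w)^2 = (1/(7)^2) · (1 − w/(7))^{−2}.
By the binomial series (1−u)^{−2} = Σ_{n≥0} C(n+1, 1) u^n for |u|<1, with u = w/(7):
  c_n = C(n+1, 1) / (7)^(n+2).
  c_0 = 1/(7)^2 = 1/49.
  c_1 = 2/(7)^3 = 2/343.
  c_2 = 3/(7)^4 = 3/2401.
  c_3 = 4/(7)^5 = 4/16807.
The series is valid for |w/d| < 1, i.e. |z − z₀| < |d|.
Radius of convergence: R = |5 − z₀| = |7| = 7 (distance from z₀ to the singularity z = 5).

c_0 = 1/49, c_1 = 2/343, c_2 = 3/2401, c_3 = 4/16807; R = 7.


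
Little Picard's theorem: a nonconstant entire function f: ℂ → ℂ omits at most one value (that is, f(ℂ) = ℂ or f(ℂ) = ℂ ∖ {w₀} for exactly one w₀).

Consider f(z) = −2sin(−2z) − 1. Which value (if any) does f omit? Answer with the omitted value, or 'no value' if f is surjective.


Little Picard bounds the complement of f(ℂ) to at most one point.
sin is entire and surjective onto ℂ: for every w ∈ ℂ, sin(ζ) = w has a solution ζ ∈ ℂ (e.g., via the complex inverse arcsin). With ζ = −2z this gives z = ζ/(-2). Then -2·sin(−2z) takes every value in -2·ℂ = ℂ, and adding -1 is a bijection of ℂ. So f is surjective and omits no value. (Note: only on the real line is sin bounded by [−1, 1].)

Omitted value: no value.


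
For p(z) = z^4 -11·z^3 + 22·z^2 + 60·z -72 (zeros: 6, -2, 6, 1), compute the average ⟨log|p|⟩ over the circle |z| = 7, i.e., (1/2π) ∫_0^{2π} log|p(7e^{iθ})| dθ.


Zeros: -2, 1, 6, 6; r = 7.
Inside |z| < r: -2, 1, 6, 6. Outside (|z| ≥ r): ∅.
p(0) = -72, so log|p(0)| = log(72) = 4.2767.
Apply Jensen: I(r) = log|p(0)| + Σ_k log(r/|z_k|), summed over zeros inside |z| < r.
  log(r/|z_k|) for z_k = 6: log(7/6) = 0.1542
  log(r/|z_k|) for z_k = -2: log(7/2) = 1.2528
  log(r/|z_k|) for z_k = 6: log(7/6) = 0.1542
  log(r/|z_k|) for z_k = 1: log(7/1) = 1.9459
Sum over inside zeros: 3.5070.
I(r) = log|p(0)| + (inside sum) = 4.2767 + 3.5070 = 7.7836.
Closed form (all zeros inside, monic): I(r) = n·log(r) = 4·log(7) = 7.7836. ✓

I(r) ≈ 7.7836.


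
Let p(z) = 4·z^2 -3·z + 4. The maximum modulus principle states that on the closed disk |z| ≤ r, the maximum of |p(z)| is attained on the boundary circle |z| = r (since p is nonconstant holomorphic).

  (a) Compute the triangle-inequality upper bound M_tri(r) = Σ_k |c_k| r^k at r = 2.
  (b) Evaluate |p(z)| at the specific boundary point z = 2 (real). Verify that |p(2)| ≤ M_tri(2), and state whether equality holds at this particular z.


Coefficients: c_0 = 4, c_1 = -3, c_2 = 4. Radius r = 2.
Part (a). Triangle bound: M_tri(r) = Σ_k |c_k| r^k
  = |4|·2^0 + |-3|·2^1 + |4|·2^2
  = 4 + 6 + 16 = 26.
This bounds M(r) := max_{|z|=r} |p(z)| from above; equality holds iff all terms c_k z^k can be made to align in phase at a single z on |z|=r.
Part (b). At z = 2 (real, on the circle |z| = r):
  p(2) = (4)·2^0 + (-3)·2^1 + (4)·2^2 = 14.
  |p(2)| = 14.
Check: |p(2)| = 14 ≤ 26 = M_tri(2). ✓ Equality does not hold at z = 2 (the coefficients have mixed signs, so the terms do not all align in phase there).

M_tri(2) = 26; |p(2)| = 14; equality at z=2: no.


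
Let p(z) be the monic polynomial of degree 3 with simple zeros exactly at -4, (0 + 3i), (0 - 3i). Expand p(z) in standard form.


The polynomial is p(z) = ∏_{α ∈ S} (z − α), where S = {-4, (0 + 3i), (0 - 3i)}.
Expanding the product yields: p(z) = z^3 + 4·z^2 + 9·z + 36.
Note conjugate pairs combine to real quadratics: (z − (0+3i))(z − (0−3i)) = z² + 9.
The resulting polynomial has degree 3 and real coefficients as required.

p(z) = z^3 + 4·z^2 + 9·z + 36.


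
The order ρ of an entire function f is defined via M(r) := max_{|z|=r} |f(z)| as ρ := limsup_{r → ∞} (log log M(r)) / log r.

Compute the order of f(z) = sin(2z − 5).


sin(w) is a linear combination of e^{iw} and e^{−iw} (or e^w, e^{−w} in the hyperbolic case), so |sin(w)| ≤ e^{|w|}. With w = 2z − 5, |w| ≤ 2|z| + 5 = 2r + 5 on |z| = r, giving M(r) ≤ e^{2r + 5}, so ρ ≤ 1. On a suitable ray (z = it for sin/cos; z = t for sinh/cosh, t real → ∞), |sin(2z − 5)| grows like e^{2|t|}/2, so ρ ≥ 1. Hence ρ = 1.
Therefore ρ = 1.

Order ρ = 1.


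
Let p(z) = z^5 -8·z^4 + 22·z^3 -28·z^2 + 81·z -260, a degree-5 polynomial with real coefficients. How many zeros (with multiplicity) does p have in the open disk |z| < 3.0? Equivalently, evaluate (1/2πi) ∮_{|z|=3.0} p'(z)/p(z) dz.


The zeros of p are: 4, (3 + 2i), (3 - 2i), (-1 + 2i), (-1 - 2i).
Their magnitudes are: 4, 3.606, 3.606, 2.236, 2.236.
Zeros with |z| < R = 3.0: (-1 + 2i), (-1 - 2i).
Count = 2.
By the argument principle, (1/2πi) ∮_{|z|=R} p'(z)/p(z) dz equals exactly this count.

Number of zeros inside |z| < 3.0: 2.


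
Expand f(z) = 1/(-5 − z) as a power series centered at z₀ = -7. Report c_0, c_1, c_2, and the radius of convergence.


Let w = z − z₀, so z = z₀ + w.
Then -5 − z = -5 − (z₀ + w) = (-5 − z₀) − w = 2 − w.
f(z) = 1/(2 − w) = (1/(2)) · 1/(1 − w/(2)) = Σ_{n≥0} w^n / (2)^(n+1).
So c_n = 1/(2)^(n+1):
  c_0 = 1/(2)^1 = 1/2.
  c_1 = 1/(2)^2 = 1/4.
  c_2 = 1/(2)^3 = 1/8.
The series is valid for |w/d| < 1, i.e. |z − z₀| < |d|.
Radius of convergence: R = |-5 − z₀| = |2| = 2 (distance from z₀ to the singularity z = -5).

c_0 = 1/2, c_1 = 1/4, c_2 = 1/8; R = 2.


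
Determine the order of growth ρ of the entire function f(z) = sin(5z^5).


Write sin(w) = (e^{iw} ± e^{−iw})/(2 or 2i), so |sin(w)| ≤ e^{|w|}. With w = 5z^5, |w| ≤ 5r^5 + 0 on |z|=r, giving M(r) ≤ e^{5r^5 + 0} and ρ ≤ 5. For the lower bound, choose z on |z|=r with 5z^5 purely imaginary of modulus 5r^5; then |sin(5z^5)| grows like e^{5r^5}/2, so ρ ≥ 5. Hence ρ = 5.
Therefore ρ = 5.

Order ρ = 5.


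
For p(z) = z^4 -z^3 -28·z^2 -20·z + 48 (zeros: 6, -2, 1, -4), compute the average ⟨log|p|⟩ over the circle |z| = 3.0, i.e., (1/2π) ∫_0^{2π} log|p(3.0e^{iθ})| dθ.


Zeros: -4, -2, 1, 6; r = 3.0.
Inside |z| < r: -2, 1. Outside (|z| ≥ r): -4, 6.
p(0) = 48, so log|p(0)| = log(48) = 3.8712.
Apply Jensen: I(r) = log|p(0)| + Σ_k log(r/|z_k|), summed over zeros inside |z| < r.
  log(r/|z_k|) for z_k = -2: log(3.0/2) = 0.4055
  log(r/|z_k|) for z_k = 1: log(3.0/1) = 1.0986
  Outside zeros (-4, 6) contribute nothing to the Jensen sum.
Sum over inside zeros: 1.5041.
I(r) = log|p(0)| + (inside sum) = 3.8712 + 1.5041 = 5.3753.
Note: since some zeros are outside |z| ≤ r, the simplified n·log(r) form does NOT apply — only the inside zeros contribute.

I(r) ≈ 5.3753.


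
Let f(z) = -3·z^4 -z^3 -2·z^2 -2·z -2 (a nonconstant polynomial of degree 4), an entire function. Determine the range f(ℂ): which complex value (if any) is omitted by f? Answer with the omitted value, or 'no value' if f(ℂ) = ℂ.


Little Picard bounds the complement of f(ℂ) to at most one point.
For every w ∈ ℂ, the equation p(z) − w = 0 is a nonconstant polynomial in z and hence has at least one root by the fundamental theorem of algebra. So p is surjective onto ℂ, omitting no value.

Omitted value: no value.


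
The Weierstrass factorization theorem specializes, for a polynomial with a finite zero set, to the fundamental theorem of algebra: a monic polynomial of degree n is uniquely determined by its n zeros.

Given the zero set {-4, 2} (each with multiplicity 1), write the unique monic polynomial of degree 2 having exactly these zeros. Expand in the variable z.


The polynomial is p(z) = ∏_{α ∈ S} (z − α), where S = {-4, 2}.
Expanding the product yields: p(z) = z^2 + 2·z -8.
The resulting polynomial has degree 2 and real coefficients as required.

p(z) = z^2 + 2·z -8.


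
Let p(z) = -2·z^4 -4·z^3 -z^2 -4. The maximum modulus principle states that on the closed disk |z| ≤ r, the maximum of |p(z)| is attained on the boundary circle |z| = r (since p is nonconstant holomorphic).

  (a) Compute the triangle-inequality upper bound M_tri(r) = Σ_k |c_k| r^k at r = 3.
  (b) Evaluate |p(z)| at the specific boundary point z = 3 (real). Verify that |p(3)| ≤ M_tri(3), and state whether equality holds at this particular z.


Coefficients: c_0 = -4, c_1 = 0, c_2 = -1, c_3 = -4, c_4 = -2. Radius r = 3.
Part (a). Triangle bound: M_tri(r) = Σ_k |c_k| r^k
  = |-4|·3^0 + |0|·3^1 + |-1|·3^2 + |-4|·3^3 + |-2|·3^4
  = 4 + 0 + 9 + 108 + 162 = 283.
This bounds M(r) := max_{|z|=r} |p(z)| from above; equality holds iff all terms c_k z^k can be made to align in phase at a single z on |z|=r.
Part (b). At z = 3 (real, on the circle |z| = r):
  p(3) = (-4)·3^0 + (0)·3^1 + (-1)·3^2 + (-4)·3^3 + (-2)·3^4 = -283.
  |p(3)| = 283.
Since all nonzero coefficients share the same sign, |p(3)| = 283 = M_tri(3); the triangle bound is attained at z = 3, so in fact M(r) = 283.

M_tri(3) = 283; |p(3)| = 283; equality at z=3: yes.


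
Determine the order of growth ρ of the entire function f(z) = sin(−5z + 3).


sin(w) is a linear combination of e^{iw} and e^{−iw} (or e^w, e^{−w} in the hyperbolic case), so |sin(w)| ≤ e^{|w|}. With w = −5z + 3, |w| ≤ 5|z| + 3 = 5r + 3 on |z| = r, giving M(r) ≤ e^{5r + 3}, so ρ ≤ 1. On a suitable ray (z = it for sin/cos; z = t for sinh/cosh, t real → ∞), |sin(−5z + 3)| grows like e^{5|t|}/2, so ρ ≥ 1. Hence ρ = 1.
Therefore ρ = 1.

Order ρ = 1.


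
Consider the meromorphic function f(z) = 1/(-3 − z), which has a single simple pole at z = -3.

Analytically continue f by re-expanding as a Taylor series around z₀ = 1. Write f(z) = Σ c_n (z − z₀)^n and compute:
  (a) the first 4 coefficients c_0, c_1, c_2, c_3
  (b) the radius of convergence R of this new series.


Let w = z − z₀, so z = z₀ + w.
Then -3 − z = -3 − (z₀ + w) = (-3 − z₀) − w = -4 − w.
f(z) = 1/(-4 − w) = (1/(-4)) · 1/(1 − w/(-4)) = Σ_{n≥0} w^n / (-4)^(n+1).
So c_n = 1/(-4)^(n+1):
  c_0 = 1/(-4)^1 = -1/4.
  c_1 = 1/(-4)^2 = 1/16.
  c_2 = 1/(-4)^3 = -1/64.
  c_3 = 1/(-4)^4 = 1/256.
The series is valid for |w/d| < 1, i.e. |z − z₀| < |d|.
Radius of convergence: R = |-3 − z₀| = |-4| = 4 (distance from z₀ to the singularity z = -3).

c_0 = -1/4, c_1 = 1/16, c_2 = -1/64, c_3 = 1/256; R = 4.


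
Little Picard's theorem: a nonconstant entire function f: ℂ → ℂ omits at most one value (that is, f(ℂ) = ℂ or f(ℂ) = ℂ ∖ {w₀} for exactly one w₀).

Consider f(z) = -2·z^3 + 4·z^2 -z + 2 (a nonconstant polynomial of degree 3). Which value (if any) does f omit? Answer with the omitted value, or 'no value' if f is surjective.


Little Picard bounds the complement of f(ℂ) to at most one point.
For every w ∈ ℂ, the equation p(z) − w = 0 is a nonconstant polynomial in z and hence has at least one root by the fundamental theorem of algebra. So p is surjective onto ℂ, omitting no value.

Omitted value: no value.


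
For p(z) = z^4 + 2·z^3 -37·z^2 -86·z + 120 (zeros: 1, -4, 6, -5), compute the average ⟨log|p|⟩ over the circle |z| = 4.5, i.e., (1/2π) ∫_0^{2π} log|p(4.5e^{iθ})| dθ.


Zeros: -5, -4, 1, 6; r = 4.5.
Inside |z| < r: -4, 1. Outside (|z| ≥ r): -5, 6.
p(0) = 120, so log|p(0)| = log(120) = 4.7875.
Apply Jensen: I(r) = log|p(0)| + Σ_k log(r/|z_k|), summed over zeros inside |z| < r.
  log(r/|z_k|) for z_k = 1: log(4.5/1) = 1.5041
  log(r/|z_k|) for z_k = -4: log(4.5/4) = 0.1178
  Outside zeros (-5, 6) contribute nothing to the Jensen sum.
Sum over inside zeros: 1.6219.
I(r) = log|p(0)| + (inside sum) = 4.7875 + 1.6219 = 6.4094.
Note: since some zeros are outside |z| ≤ r, the simplified n·log(r) form does NOT apply — only the inside zeros contribute.

I(r) ≈ 6.4094.


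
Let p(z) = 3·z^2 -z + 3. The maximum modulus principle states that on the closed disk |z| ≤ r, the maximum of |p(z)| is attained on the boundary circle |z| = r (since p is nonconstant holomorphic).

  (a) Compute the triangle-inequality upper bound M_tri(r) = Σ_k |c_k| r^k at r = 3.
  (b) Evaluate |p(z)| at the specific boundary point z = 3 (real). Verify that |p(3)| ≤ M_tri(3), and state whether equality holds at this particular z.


Coefficients: c_0 = 3, c_1 = -1, c_2 = 3. Radius r = 3.
Part (a). Triangle bound: M_tri(r) = Σ_k |c_k| r^k
  = |3|·3^0 + |-1|·3^1 + |3|·3^2
  = 3 + 3 + 27 = 33.
This bounds M(r) := max_{|z|=r} |p(z)| from above; equality holds iff all terms c_k z^k can be made to align in phase at a single z on |z|=r.
Part (b). At z = 3 (real, on the circle |z| = r):
  p(3) = (3)·3^0 + (-1)·3^1 + (3)·3^2 = 27.
  |p(3)| = 27.
Check: |p(3)| = 27 ≤ 33 = M_tri(3). ✓ Equality does not hold at z = 3 (the coefficients have mixed signs, so the terms do not all align in phase there).

M_tri(3) = 33; |p(3)| = 27; equality at z=3: no.


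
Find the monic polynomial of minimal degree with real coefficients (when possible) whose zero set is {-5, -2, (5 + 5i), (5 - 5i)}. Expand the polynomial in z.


The polynomial is p(z) = ∏_{α ∈ S} (z − α), where S = {-5, -2, (5 + 5i), (5 - 5i)}.
Expanding the product yields: p(z) = z^4 -3·z^3 -10·z^2 + 250·z + 500.
Note conjugate pairs combine to real quadratics: (z − (5+5i))(z − (5−5i)) = z² − 10z + 50.
The resulting polynomial has degree 4 and real coefficients as required.

p(z) = z^4 -3·z^3 -10·z^2 + 250·z + 500.


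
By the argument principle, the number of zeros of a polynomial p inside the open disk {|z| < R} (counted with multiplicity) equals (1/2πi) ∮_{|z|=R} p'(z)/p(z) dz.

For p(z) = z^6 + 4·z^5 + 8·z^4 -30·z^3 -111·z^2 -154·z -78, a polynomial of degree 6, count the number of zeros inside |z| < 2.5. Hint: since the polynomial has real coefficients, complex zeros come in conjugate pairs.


The zeros of p are: 3, (-2 + 3i), (-2 - 3i), (-1 + 1i), (-1 - 1i), -1.
Their magnitudes are: 3, 3.606, 3.606, 1.414, 1.414, 1.
Zeros with |z| < R = 2.5: (-1 + 1i), (-1 - 1i), -1.
Count = 3.
By the argument principle, (1/2πi) ∮_{|z|=R} p'(z)/p(z) dz equals exactly this count.

Number of zeros inside |z| < 2.5: 3.


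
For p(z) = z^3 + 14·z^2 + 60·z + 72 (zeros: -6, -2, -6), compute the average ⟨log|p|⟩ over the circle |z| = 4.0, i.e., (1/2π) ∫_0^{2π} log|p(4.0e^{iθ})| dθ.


Zeros: -6, -6, -2; r = 4.0.
Inside |z| < r: -2. Outside (|z| ≥ r): -6, -6.
p(0) = 72, so log|p(0)| = log(72) = 4.2767.
Apply Jensen: I(r) = log|p(0)| + Σ_k log(r/|z_k|), summed over zeros inside |z| < r.
  log(r/|z_k|) for z_k = -2: log(4.0/2) = 0.6931
  Outside zeros (-6, -6) contribute nothing to the Jensen sum.
Sum over inside zeros: 0.6931.
I(r) = log|p(0)| + (inside sum) = 4.2767 + 0.6931 = 4.9698.
Note: since some zeros are outside |z| ≤ r, the simplified n·log(r) form does NOT apply — only the inside zeros contribute.

I(r) ≈ 4.9698.


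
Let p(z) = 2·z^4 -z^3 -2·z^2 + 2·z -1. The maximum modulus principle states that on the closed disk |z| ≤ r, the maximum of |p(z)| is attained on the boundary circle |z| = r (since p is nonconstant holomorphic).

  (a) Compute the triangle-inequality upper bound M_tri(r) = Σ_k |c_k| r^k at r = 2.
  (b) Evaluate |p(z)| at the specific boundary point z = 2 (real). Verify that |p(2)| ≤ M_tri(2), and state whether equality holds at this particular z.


Coefficients: c_0 = -1, c_1 = 2, c_2 = -2, c_3 = -1, c_4 = 2. Radius r = 2.
Part (a). Triangle bound: M_tri(r) = Σ_k |c_k| r^k
  = |-1|·2^0 + |2|·2^1 + |-2|·2^2 + |-1|·2^3 + |2|·2^4
  = 1 + 4 + 8 + 8 + 32 = 53.
This bounds M(r) := max_{|z|=r} |p(z)| from above; equality holds iff all terms c_k z^k can be made to align in phase at a single z on |z|=r.
Part (b). At z = 2 (real, on the circle |z| = r):
  p(2) = (-1)·2^0 + (2)·2^1 + (-2)·2^2 + (-1)·2^3 + (2)·2^4 = 19.
  |p(2)| = 19.
Check: |p(2)| = 19 ≤ 53 = M_tri(2). ✓ Equality does not hold at z = 2 (the coefficients have mixed signs, so the terms do not all align in phase there).

M_tri(2) = 53; |p(2)| = 19; equality at z=2: no.


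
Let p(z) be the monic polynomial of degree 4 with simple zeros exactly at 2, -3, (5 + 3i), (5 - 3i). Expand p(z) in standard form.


The polynomial is p(z) = ∏_{α ∈ S} (z − α), where S = {2, -3, (5 + 3i), (5 - 3i)}.
Expanding the product yields: p(z) = z^4 -9·z^3 + 18·z^2 + 94·z -204.
Note conjugate pairs combine to real quadratics: (z − (5+3i))(z − (5−3i)) = z² − 10z + 34.
The resulting polynomial has degree 4 and real coefficients as required.

p(z) = z^4 -9·z^3 + 18·z^2 + 94·z -204.


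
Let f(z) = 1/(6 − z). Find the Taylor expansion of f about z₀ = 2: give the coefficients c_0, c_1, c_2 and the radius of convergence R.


Let w = z − z₀, so z = z₀ + w.
Then 6 − z = 6 − (z₀ + w) = (6 − z₀) − w = 4 − w.
f(z) = 1/(4 − w) = (1/(4)) · 1/(1 − w/(4)) = Σ_{n≥0} w^n / (4)^(n+1).
So c_n = 1/(4)^(n+1):
  c_0 = 1/(4)^1 = 1/4.
  c_1 = 1/(4)^2 = 1/16.
  c_2 = 1/(4)^3 = 1/64.
The series is valid for |w/d| < 1, i.e. |z − z₀| < |d|.
Radius of convergence: R = |6 − z₀| = |4| = 4 (distance from z₀ to the singularity z = 6).

c_0 = 1/4, c_1 = 1/16, c_2 = 1/64; R = 4.


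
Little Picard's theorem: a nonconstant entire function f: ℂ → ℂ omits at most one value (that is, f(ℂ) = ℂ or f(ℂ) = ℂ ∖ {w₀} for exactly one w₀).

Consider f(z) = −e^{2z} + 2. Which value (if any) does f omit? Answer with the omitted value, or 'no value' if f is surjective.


Little Picard bounds the complement of f(ℂ) to at most one point.
e^{2z} is never zero on ℂ, so -1·e^{2z} takes every value in ℂ ∖ {0}. Adding 2 shifts the range to ℂ ∖ {2}. Thus f omits exactly the value 2.

Omitted value: 2.


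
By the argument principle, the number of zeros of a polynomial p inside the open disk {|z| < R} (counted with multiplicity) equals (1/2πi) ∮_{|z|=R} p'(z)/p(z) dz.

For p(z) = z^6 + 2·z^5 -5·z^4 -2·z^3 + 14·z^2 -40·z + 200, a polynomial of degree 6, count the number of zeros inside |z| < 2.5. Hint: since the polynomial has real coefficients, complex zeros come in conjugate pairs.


The zeros of p are: (0 + 2i), (0 - 2i), (-3 + 1i), (-3 - 1i), (2 + 1i), (2 - 1i).
Their magnitudes are: 2, 2, 3.162, 3.162, 2.236, 2.236.
Zeros with |z| < R = 2.5: (0 + 2i), (0 - 2i), (2 + 1i), (2 - 1i).
Count = 4.
By the argument principle, (1/2πi) ∮_{|z|=R} p'(z)/p(z) dz equals exactly this count.

Number of zeros inside |z| < 2.5: 4.


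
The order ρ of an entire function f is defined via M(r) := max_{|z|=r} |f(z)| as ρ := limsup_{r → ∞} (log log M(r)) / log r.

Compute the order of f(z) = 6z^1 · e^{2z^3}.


M(r) = max_{|z|=r} |6|·|z|^1·|e^{2z^3}| = 6·r^1 · e^{2r^3} (the factors attain their maxima compatibly on |z|=r). Then log M(r) = log 6 + 1·log r + 2r^3, dominated by the last term, so log log M(r) ~ 3·log r. The polynomial factor 6z^1 contributes only a log r term and does not affect the order. ρ = 3.
Therefore ρ = 3.

Order ρ = 3.


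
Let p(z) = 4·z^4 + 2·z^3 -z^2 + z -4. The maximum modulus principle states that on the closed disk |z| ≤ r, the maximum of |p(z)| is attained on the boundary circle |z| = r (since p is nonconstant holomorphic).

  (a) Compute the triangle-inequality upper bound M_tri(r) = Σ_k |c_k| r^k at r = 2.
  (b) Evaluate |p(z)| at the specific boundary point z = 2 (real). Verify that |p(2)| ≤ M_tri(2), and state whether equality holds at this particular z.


Coefficients: c_0 = -4, c_1 = 1, c_2 = -1, c_3 = 2, c_4 = 4. Radius r = 2.
Part (a). Triangle bound: M_tri(r) = Σ_k |c_k| r^k
  = |-4|·2^0 + |1|·2^1 + |-1|·2^2 + |2|·2^3 + |4|·2^4
  = 4 + 2 + 4 + 16 + 64 = 90.
This bounds M(r) := max_{|z|=r} |p(z)| from above; equality holds iff all terms c_k z^k can be made to align in phase at a single z on |z|=r.
Part (b). At z = 2 (real, on the circle |z| = r):
  p(2) = (-4)·2^0 + (1)·2^1 + (-1)·2^2 + (2)·2^3 + (4)·2^4 = 74.
  |p(2)| = 74.
Check: |p(2)| = 74 ≤ 90 = M_tri(2). ✓ Equality does not hold at z = 2 (the coefficients have mixed signs, so the terms do not all align in phase there).

M_tri(2) = 90; |p(2)| = 74; equality at z=2: no.


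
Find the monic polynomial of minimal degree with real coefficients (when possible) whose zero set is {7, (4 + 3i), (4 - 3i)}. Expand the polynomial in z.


The polynomial is p(z) = ∏_{α ∈ S} (z − α), where S = {7, (4 + 3i), (4 - 3i)}.
Expanding the product yields: p(z) = z^3 -15·z^2 + 81·z -175.
Note conjugate pairs combine to real quadratics: (z − (4+3i))(z − (4−3i)) = z² − 8z + 25.
The resulting polynomial has degree 3 and real coefficients as required.

p(z) = z^3 -15·z^2 + 81·z -175.


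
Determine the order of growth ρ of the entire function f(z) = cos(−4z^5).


Write cos(w) = (e^{iw} ± e^{−iw})/(2 or 2i), so |cos(w)| ≤ e^{|w|}. With w = −4z^5, |w| ≤ 4r^5 + 0 on |z|=r, giving M(r) ≤ e^{4r^5 + 0} and ρ ≤ 5. For the lower bound, choose z on |z|=r with -4z^5 purely imaginary of modulus 4r^5; then |cos(−4z^5)| grows like e^{4r^5}/2, so ρ ≥ 5. Hence ρ = 5.
Therefore ρ = 5.

Order ρ = 5.


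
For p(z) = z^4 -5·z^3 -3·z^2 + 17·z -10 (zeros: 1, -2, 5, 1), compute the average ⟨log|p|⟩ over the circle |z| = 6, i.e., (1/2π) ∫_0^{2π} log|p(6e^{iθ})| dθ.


Zeros: -2, 1, 1, 5; r = 6.
Inside |z| < r: -2, 1, 1, 5. Outside (|z| ≥ r): ∅.
p(0) = -10, so log|p(0)| = log(10) = 2.3026.
Apply Jensen: I(r) = log|p(0)| + Σ_k log(r/|z_k|), summed over zeros inside |z| < r.
  log(r/|z_k|) for z_k = 1: log(6/1) = 1.7918
  log(r/|z_k|) for z_k = -2: log(6/2) = 1.0986
  log(r/|z_k|) for z_k = 5: log(6/5) = 0.1823
  log(r/|z_k|) for z_k = 1: log(6/1) = 1.7918
Sum over inside zeros: 4.8645.
I(r) = log|p(0)| + (inside sum) = 2.3026 + 4.8645 = 7.1670.
Closed form (all zeros inside, monic): I(r) = n·log(r) = 4·log(6) = 7.1670. ✓

I(r) ≈ 7.1670.


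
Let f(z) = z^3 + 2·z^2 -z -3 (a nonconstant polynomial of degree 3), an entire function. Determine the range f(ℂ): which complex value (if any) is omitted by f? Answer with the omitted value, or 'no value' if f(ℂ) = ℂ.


Little Picard bounds the complement of f(ℂ) to at most one point.
For every w ∈ ℂ, the equation p(z) − w = 0 is a nonconstant polynomial in z and hence has at least one root by the fundamental theorem of algebra. So p is surjective onto ℂ, omitting no value.

Omitted value: no value.


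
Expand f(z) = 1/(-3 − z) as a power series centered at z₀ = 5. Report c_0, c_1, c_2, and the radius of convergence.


Let w = z − z₀, so z = z₀ + w.
Then -3 − z = -3 − (z₀ + w) = (-3 − z₀) − w = -8 − w.
f(z) = 1/(-8 − w) = (1/(-8)) · 1/(1 − w/(-8)) = Σ_{n≥0} w^n / (-8)^(n+1).
So c_n = 1/(-8)^(n+1):
  c_0 = 1/(-8)^1 = -1/8.
  c_1 = 1/(-8)^2 = 1/64.
  c_2 = 1/(-8)^3 = -1/512.
The series is valid for |w/d| < 1, i.e. |z − z₀| < |d|.
Radius of convergence: R = |-3 − z₀| = |-8| = 8 (distance from z₀ to the singularity z = -3).

c_0 = -1/8, c_1 = 1/64, c_2 = -1/512; R = 8.


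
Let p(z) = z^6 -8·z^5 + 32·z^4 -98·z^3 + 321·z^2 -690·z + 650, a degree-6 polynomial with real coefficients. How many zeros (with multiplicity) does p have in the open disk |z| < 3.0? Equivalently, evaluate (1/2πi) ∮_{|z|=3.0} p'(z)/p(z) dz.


The zeros of p are: (-1 + 3i), (-1 - 3i), (3 + 2i), (3 - 2i), (2 + 1i), (2 - 1i).
Their magnitudes are: 3.162, 3.162, 3.606, 3.606, 2.236, 2.236.
Zeros with |z| < R = 3.0: (2 + 1i), (2 - 1i).
Count = 2.
By the argument principle, (1/2πi) ∮_{|z|=R} p'(z)/p(z) dz equals exactly this count.

Number of zeros inside |z| < 3.0: 2.


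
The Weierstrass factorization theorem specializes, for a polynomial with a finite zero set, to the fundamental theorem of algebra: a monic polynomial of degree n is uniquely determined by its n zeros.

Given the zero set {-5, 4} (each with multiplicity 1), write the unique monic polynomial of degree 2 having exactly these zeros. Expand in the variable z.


The polynomial is p(z) = ∏_{α ∈ S} (z − α), where S = {-5, 4}.
Expanding the product yields: p(z) = z^2 + z -20.
The resulting polynomial has degree 2 and real coefficients as required.

p(z) = z^2 + z -20.


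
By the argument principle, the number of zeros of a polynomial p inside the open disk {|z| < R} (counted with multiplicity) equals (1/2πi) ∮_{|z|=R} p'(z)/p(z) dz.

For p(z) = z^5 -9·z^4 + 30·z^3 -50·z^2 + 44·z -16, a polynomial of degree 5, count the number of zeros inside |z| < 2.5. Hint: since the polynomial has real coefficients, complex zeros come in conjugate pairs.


The zeros of p are: 2, 4, 1, (1 + 1i), (1 - 1i).
Their magnitudes are: 2, 4, 1, 1.414, 1.414.
Zeros with |z| < R = 2.5: 2, 1, (1 + 1i), (1 - 1i).
Count = 4.
By the argument principle, (1/2πi) ∮_{|z|=R} p'(z)/p(z) dz equals exactly this count.

Number of zeros inside |z| < 2.5: 4.


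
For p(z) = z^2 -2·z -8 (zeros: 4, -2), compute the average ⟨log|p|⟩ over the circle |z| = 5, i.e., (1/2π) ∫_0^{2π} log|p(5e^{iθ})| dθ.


Zeros: -2, 4; r = 5.
Inside |z| < r: -2, 4. Outside (|z| ≥ r): ∅.
p(0) = -8, so log|p(0)| = log(8) = 2.0794.
Apply Jensen: I(r) = log|p(0)| + Σ_k log(r/|z_k|), summed over zeros inside |z| < r.
  log(r/|z_k|) for z_k = 4: log(5/4) = 0.2231
  log(r/|z_k|) for z_k = -2: log(5/2) = 0.9163
Sum over inside zeros: 1.1394.
I(r) = log|p(0)| + (inside sum) = 2.0794 + 1.1394 = 3.2189.
Closed form (all zeros inside, monic): I(r) = n·log(r) = 2·log(5) = 3.2189. ✓

I(r) ≈ 3.2189.


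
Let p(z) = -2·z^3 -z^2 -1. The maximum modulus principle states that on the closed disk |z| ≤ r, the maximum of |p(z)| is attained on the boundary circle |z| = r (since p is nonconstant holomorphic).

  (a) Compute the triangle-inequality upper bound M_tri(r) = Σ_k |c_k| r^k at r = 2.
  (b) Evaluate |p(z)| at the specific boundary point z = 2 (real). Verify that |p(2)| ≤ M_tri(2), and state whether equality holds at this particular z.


Coefficients: c_0 = -1, c_1 = 0, c_2 = -1, c_3 = -2. Radius r = 2.
Part (a). Triangle bound: M_tri(r) = Σ_k |c_k| r^k
  = |-1|·2^0 + |0|·2^1 + |-1|·2^2 + |-2|·2^3
  = 1 + 0 + 4 + 16 = 21.
This bounds M(r) := max_{|z|=r} |p(z)| from above; equality holds iff all terms c_k z^k can be made to align in phase at a single z on |z|=r.
Part (b). At z = 2 (real, on the circle |z| = r):
  p(2) = (-1)·2^0 + (0)·2^1 + (-1)·2^2 + (-2)·2^3 = -21.
  |p(2)| = 21.
Since all nonzero coefficients share the same sign, |p(2)| = 21 = M_tri(2); the triangle bound is attained at z = 2, so in fact M(r) = 21.

M_tri(2) = 21; |p(2)| = 21; equality at z=2: yes.


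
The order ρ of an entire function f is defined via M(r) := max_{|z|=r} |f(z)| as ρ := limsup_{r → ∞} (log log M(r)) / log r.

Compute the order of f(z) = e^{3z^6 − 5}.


|e^{3z^6 − 5}| = e^{Re(3·z^6) + -5} ≤ e^{3|z|^6 + -5} = e^{3r^6 + -5} on |z| = r, so ρ ≤ 6. Choosing z on |z|=r so that 3·z^6 is real positive (always possible by picking arg z appropriately) gives |f(z)| = e^{3r^6 + -5}, matching the bound. The additive constant -5 does not affect log log M(r) ~ 6·log r. Hence ρ = 6.
Therefore ρ = 6.

Order ρ = 6.


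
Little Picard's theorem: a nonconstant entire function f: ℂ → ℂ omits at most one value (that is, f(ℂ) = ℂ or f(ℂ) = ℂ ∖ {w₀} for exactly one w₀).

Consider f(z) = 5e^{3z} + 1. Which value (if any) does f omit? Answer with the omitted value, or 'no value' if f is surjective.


Little Picard bounds the complement of f(ℂ) to at most one point.
e^{3z} is never zero on ℂ, so 5·e^{3z} takes every value in ℂ ∖ {0}. Adding 1 shifts the range to ℂ ∖ {1}. Thus f omits exactly the value 1.

Omitted value: 1.


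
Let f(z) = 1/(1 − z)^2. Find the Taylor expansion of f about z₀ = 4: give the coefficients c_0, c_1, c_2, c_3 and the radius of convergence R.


Let w = z − z₀, so z = z₀ + w.
Then 1 − z = 1 − (z₀ + w) = (1 − z₀) − w = -3 − w.
f(z) = 1/(-3 − w)^2 = (1/(-3)^2) · (1 − w/(-3))^{−2}.
By the binomial series (1−u)^{−2} = Σ_{n≥0} C(n+1, 1) u^n for |u|<1, with u = w/(-3):
  c_n = C(n+1, 1) / (-3)^(n+2).
  c_0 = 1/(-3)^2 = 1/9.
  c_1 = 2/(-3)^3 = -2/27.
  c_2 = 3/(-3)^4 = 1/27.
  c_3 = 4/(-3)^5 = -4/243.
The series is valid for |w/d| < 1, i.e. |z − z₀| < |d|.
Radius of convergence: R = |1 − z₀| = |-3| = 3 (distance from z₀ to the singularity z = 1).

c_0 = 1/9, c_1 = -2/27, c_2 = 1/27, c_3 = -4/243; R = 3.


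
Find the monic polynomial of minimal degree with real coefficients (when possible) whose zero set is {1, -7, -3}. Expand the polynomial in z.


The polynomial is p(z) = ∏_{α ∈ S} (z − α), where S = {1, -7, -3}.
Expanding the product yields: p(z) = z^3 + 9·z^2 + 11·z -21.
The resulting polynomial has degree 3 and real coefficients as required.

p(z) = z^3 + 9·z^2 + 11·z -21.


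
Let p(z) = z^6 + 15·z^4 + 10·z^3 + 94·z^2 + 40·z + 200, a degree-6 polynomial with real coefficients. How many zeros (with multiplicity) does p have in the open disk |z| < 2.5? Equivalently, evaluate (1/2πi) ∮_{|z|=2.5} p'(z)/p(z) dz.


The zeros of p are: (1 + 3i), (1 - 3i), (-1 + 2i), (-1 - 2i), (0 + 2i), (0 - 2i).
Their magnitudes are: 3.162, 3.162, 2.236, 2.236, 2, 2.
Zeros with |z| < R = 2.5: (-1 + 2i), (-1 - 2i), (0 + 2i), (0 - 2i).
Count = 4.
By the argument principle, (1/2πi) ∮_{|z|=R} p'(z)/p(z) dz equals exactly this count.

Number of zeros inside |z| < 2.5: 4.


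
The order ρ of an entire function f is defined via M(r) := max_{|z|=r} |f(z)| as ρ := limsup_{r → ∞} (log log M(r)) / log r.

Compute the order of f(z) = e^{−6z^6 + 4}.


|e^{−6z^6 + 4}| = e^{Re(-6·z^6) + 4} ≤ e^{6|z|^6 + 4} = e^{6r^6 + 4} on |z| = r, so ρ ≤ 6. Choosing z on |z|=r so that -6·z^6 is real positive (always possible by picking arg z appropriately) gives |f(z)| = e^{6r^6 + 4}, matching the bound. The additive constant 4 does not affect log log M(r) ~ 6·log r. Hence ρ = 6.
Therefore ρ = 6.

Order ρ = 6.
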